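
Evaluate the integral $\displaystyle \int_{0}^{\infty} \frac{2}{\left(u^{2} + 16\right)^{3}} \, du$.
$\frac{3 \pi}{8192}$

Begin with the known result
$$J(a) = \int_{0}^{\infty} \frac{2}{a^{2} + u^{2}} \, du = \frac{\pi}{a}.$$

Differentiating under the integral sign with respect to $a$,
$$\frac{dJ}{da} = \int_{0}^{\infty} - \frac{4 a}{\left(a^{2} + u^{2}\right)^{2}} \, du = - \frac{\pi}{a^{2}},$$
so $\int_{0}^{\infty} \frac{2}{\left(a^{2} + u^{2}\right)^{2}} \, du = \frac{\pi}{2 a^{3}}$.

Repeating — each differentiation of $1/(u^2+a^2)^j$ produces $-2ja/(u^2+a^2)^{j+1}$ — and dividing through by $-2ja$ at each step yields, after $2$ differentiations in total,
$$\int_{0}^{\infty} \frac{2}{\left(a^{2} + u^{2}\right)^{3}} \, du = \frac{3 \pi}{8 a^{5}}.$$

Setting $a = 4$:
$$I = \frac{3 \pi}{8192}.$$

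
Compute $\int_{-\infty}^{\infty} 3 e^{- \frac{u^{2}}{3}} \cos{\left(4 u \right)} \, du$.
$\frac{3 \sqrt{3} \sqrt{\pi}}{e^{12}}$

Define $I(b) = \int_{-\infty}^{\infty} 3 e^{- \frac{u^{2}}{3}} \cos{\left(b u \right)} \, du$.

Differentiating under the integral sign,
$$I'(b) = \int_{-\infty}^{\infty} - 3 u e^{- \frac{u^{2}}{3}} \sin{\left(b u \right)} \, du.$$

Integrate $\int_{-\infty}^{\infty} u \sin(b u)\, e^{- \frac{u^{2}}{3}}\, du$ by parts with $w = \sin(b u)$ and $dv = u\, e^{- \frac{u^{2}}{3}}\, du$, giving $v = - \frac{3 e^{- \frac{u^{2}}{3}}}{2}$. The boundary term vanishes and
$$\int_{-\infty}^{\infty} u \sin(b u)\, e^{- \frac{u^{2}}{3}}\, du = \frac{3 b}{2} \int_{-\infty}^{\infty} \cos(b u)\, e^{- \frac{u^{2}}{3}}\, du,$$
so $I'(b) = - \frac{3 b}{2}\, I(b)$.

This is a separable first-order ODE; solving with the initial condition $I(0) = \int_{-\infty}^{\infty} 3 e^{- \frac{u^{2}}{3}}\,du = 3 \sqrt{3} \sqrt{\pi}$ gives
$$I(b) = 3 \sqrt{3} \sqrt{\pi} e^{- \frac{3 b^{2}}{4}}.$$

Setting $b = 4$:
$$I = \frac{3 \sqrt{3} \sqrt{\pi}}{e^{12}}.$$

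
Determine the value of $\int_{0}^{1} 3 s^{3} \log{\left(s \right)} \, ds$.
$- \frac{3}{16}$

Start from the elementary integral
$$J(a) = \int_{0}^{1} 3 s^{a} \, ds = \frac{3}{a + 1}.$$

Differentiating under the integral sign brings down a factor of $\ln s$:
$$\frac{dJ}{da} = \int_{0}^{1} 3 s^{a} \log{\left(s \right)} \, ds = - \frac{3}{\left(a + 1\right)^{2}}.$$

The integral on the left is $I$, so $I = - \frac{3}{\left(a + 1\right)^{2}}$.

Setting $a = 3$:
$$I = - \frac{3}{16}.$$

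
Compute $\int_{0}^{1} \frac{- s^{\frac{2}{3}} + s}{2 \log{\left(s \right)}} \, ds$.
$- \log{\left(5 \right)} + \frac{\log{\left(30 \right)}}{2}$

Consider the one-parameter family: let $I(a) = \int_{0}^{1} \frac{- s^{\frac{2}{3}} + s^{a}}{2 \log{\left(s \right)}} \, ds$.

Since $\dfrac{\partial}{\partial a}\,s^{a} = s^{a} \ln s$, the $\ln s$ in the denominator cancels and
$$\frac{dI}{da} = \int_{0}^{1} \frac{1}{2} s^{a} \, ds = \frac{1}{2} \left[\frac{s^{a+1}}{a+1}\right]_0^1 = \frac{1}{2 \left(a + 1\right)}.$$

Integrating with respect to $a$ gives $I(a) = \log{\left(\frac{\sqrt{15} \sqrt{a + 1}}{5} \right)} + C$.

At $a = \frac{2}{3}$ the integrand is identically $0$, so $I(\frac{2}{3}) = 0$. The closed form gives $0$, hence $C = 0$.

Setting $a = 1$:
$$I = - \log{\left(5 \right)} + \frac{\log{\left(30 \right)}}{2}.$$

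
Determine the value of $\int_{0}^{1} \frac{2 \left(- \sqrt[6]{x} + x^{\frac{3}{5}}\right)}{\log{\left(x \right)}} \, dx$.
$\log{\left(\frac{2304}{1225} \right)}$

Replace the exponent $\frac{3}{5}$ by a parameter $a$: let $I(a) = \int_{0}^{1} \frac{2 \left(- \sqrt[6]{x} + x^{a}\right)}{\log{\left(x \right)}} \, dx$.

Since $\dfrac{\partial}{\partial a}\,x^{a} = x^{a} \ln x$, the $\ln x$ in the denominator cancels and
$$\frac{dI}{da} = \int_{0}^{1} 2 x^{a} \, dx = 2 \left[\frac{x^{a+1}}{a+1}\right]_0^1 = \frac{2}{a + 1}.$$

Integrating with respect to $a$ gives $I(a) = \log{\left(\frac{36 \left(a + 1\right)^{2}}{49} \right)} + C$.

At $a = \frac{1}{6}$ the integrand is identically $0$, so $I(\frac{1}{6}) = 0$. The closed form gives $0$, hence $C = 0$.

Setting $a = \frac{3}{5}$:
$$I = \log{\left(\frac{2304}{1225} \right)}.$$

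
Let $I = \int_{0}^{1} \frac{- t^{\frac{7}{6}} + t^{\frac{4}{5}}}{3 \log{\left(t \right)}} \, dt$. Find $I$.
$- \frac{\log{\left(65 \right)}}{3} + \frac{\log{\left(2 \right)}}{3} + \log{\left(3 \right)}$

Replace the exponent $\frac{7}{6}$ by a parameter $a$: let $I(a) = \int_{0}^{1} \frac{t^{\frac{4}{5}} - t^{a}}{3 \log{\left(t \right)}} \, dt$.

Since $\dfrac{\partial}{\partial a}\,t^{a} = t^{a} \ln t$, the $\ln t$ in the denominator cancels and
$$\frac{dI}{da} = \int_{0}^{1} - \frac{1}{3} t^{a} \, dt = - \frac{1}{3} \left[\frac{t^{a+1}}{a+1}\right]_0^1 = - \frac{1}{3 a + 3}.$$

Integrating with respect to $a$ gives $I(a) = - \frac{\log{\left(a + 1 \right)}}{3} - \frac{\log{\left(15 \right)}}{3} + \log{\left(3 \right)} + C$.

At $a = \frac{4}{5}$ the integrand is identically $0$, so $I(\frac{4}{5}) = 0$. The closed form gives $0$, hence $C = 0$.

Setting $a = \frac{7}{6}$:
$$I = - \frac{\log{\left(65 \right)}}{3} + \frac{\log{\left(2 \right)}}{3} + \log{\left(3 \right)}.$$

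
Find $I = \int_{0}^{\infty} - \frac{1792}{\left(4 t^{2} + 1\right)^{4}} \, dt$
$- 140 \pi$

Start from the standard arctangent integral
$$J(a) = \int_{0}^{\infty} - \frac{7}{a^{2} + t^{2}} \, dt = - \frac{7 \pi}{2 a}.$$

Differentiating under the integral sign with respect to $a$,
$$\frac{dJ}{da} = \int_{0}^{\infty} \frac{14 a}{\left(a^{2} + t^{2}\right)^{2}} \, dt = \frac{7 \pi}{2 a^{2}},$$
so $\int_{0}^{\infty} - \frac{7}{\left(a^{2} + t^{2}\right)^{2}} \, dt = - \frac{7 \pi}{4 a^{3}}$.

Repeating — each differentiation of $1/(t^2+a^2)^j$ produces $-2ja/(t^2+a^2)^{j+1}$ — and dividing through by $-2ja$ at each step yields, after $3$ differentiations in total,
$$\int_{0}^{\infty} - \frac{7}{\left(a^{2} + t^{2}\right)^{4}} \, dt = - \frac{35 \pi}{32 a^{7}}.$$

Setting $a = \frac{1}{2}$:
$$I = - 140 \pi.$$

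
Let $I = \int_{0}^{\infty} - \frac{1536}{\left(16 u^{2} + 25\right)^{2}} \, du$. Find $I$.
$- \frac{96 \pi}{125}$

Begin with the known result
$$J(a) = \int_{0}^{\infty} - \frac{6}{a^{2} + u^{2}} \, du = - \frac{3 \pi}{a}.$$

Differentiating under the integral sign with respect to $a$,
$$\frac{dJ}{da} = \int_{0}^{\infty} \frac{12 a}{\left(a^{2} + u^{2}\right)^{2}} \, du = \frac{3 \pi}{a^{2}},$$
so $\int_{0}^{\infty} - \frac{6}{\left(a^{2} + u^{2}\right)^{2}} \, du = - \frac{3 \pi}{2 a^{3}}$.

Setting $a = \frac{5}{4}$:
$$I = - \frac{96 \pi}{125}.$$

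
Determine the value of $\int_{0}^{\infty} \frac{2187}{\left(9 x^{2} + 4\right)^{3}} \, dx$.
$\frac{2187 \pi}{512}$

Begin with the known result
$$J(a) = \int_{0}^{\infty} \frac{3}{a^{2} + x^{2}} \, dx = \frac{3 \pi}{2 a}.$$

Differentiating under the integral sign with respect to $a$,
$$\frac{dJ}{da} = \int_{0}^{\infty} - \frac{6 a}{\left(a^{2} + x^{2}\right)^{2}} \, dx = - \frac{3 \pi}{2 a^{2}},$$
so $\int_{0}^{\infty} \frac{3}{\left(a^{2} + x^{2}\right)^{2}} \, dx = \frac{3 \pi}{4 a^{3}}$.

Repeating — each differentiation of $1/(x^2+a^2)^j$ produces $-2ja/(x^2+a^2)^{j+1}$ — and dividing through by $-2ja$ at each step yields, after $2$ differentiations in total,
$$\int_{0}^{\infty} \frac{3}{\left(a^{2} + x^{2}\right)^{3}} \, dx = \frac{9 \pi}{16 a^{5}}.$$

Setting $a = \frac{2}{3}$:
$$I = \frac{2187 \pi}{512}.$$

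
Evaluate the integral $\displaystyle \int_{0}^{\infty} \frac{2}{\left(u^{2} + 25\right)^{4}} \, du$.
$\frac{\pi}{250000}$

Begin with the known result
$$J(a) = \int_{0}^{\infty} \frac{2}{a^{2} + u^{2}} \, du = \frac{\pi}{a}.$$

Differentiating under the integral sign with respect to $a$,
$$\frac{dJ}{da} = \int_{0}^{\infty} - \frac{4 a}{\left(a^{2} + u^{2}\right)^{2}} \, du = - \frac{\pi}{a^{2}},$$
so $\int_{0}^{\infty} \frac{2}{\left(a^{2} + u^{2}\right)^{2}} \, du = \frac{\pi}{2 a^{3}}$.

Repeating — each differentiation of $1/(u^2+a^2)^j$ produces $-2ja/(u^2+a^2)^{j+1}$ — and dividing through by $-2ja$ at each step yields, after $3$ differentiations in total,
$$\int_{0}^{\infty} \frac{2}{\left(a^{2} + u^{2}\right)^{4}} \, du = \frac{5 \pi}{16 a^{7}}.$$

Setting $a = 5$:
$$I = \frac{\pi}{250000}.$$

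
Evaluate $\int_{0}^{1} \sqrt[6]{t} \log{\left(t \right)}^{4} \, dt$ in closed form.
$\frac{186624}{16807}$

Consider the simpler parametrised integral
$$J(a) = \int_{0}^{1} t^{a} \, dt = \frac{1}{a + 1}.$$

Differentiating under the integral sign brings down a factor of $\ln t$:
$$\frac{dJ}{da} = \int_{0}^{1} t^{a} \log{\left(t \right)} \, dt = - \frac{1}{\left(a + 1\right)^{2}}.$$

Repeating $4$ times in total — each differentiation brings down another $\ln t$ — gives
$$\frac{d^{4}J}{da^{4}} = \int_{0}^{1} t^{a} \log{\left(t \right)}^{4} \, dt = \frac{24}{\left(a + 1\right)^{5}},$$
and the integrand here is exactly the target integrand, so $I = \frac{24}{\left(a + 1\right)^{5}}$.

Setting $a = \frac{1}{6}$:
$$I = \frac{186624}{16807}.$$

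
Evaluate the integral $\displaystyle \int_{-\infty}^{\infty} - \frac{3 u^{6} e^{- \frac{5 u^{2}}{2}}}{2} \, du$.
$- \frac{9 \sqrt{10} \sqrt{\pi}}{250}$

Start from the elementary integral
$$J(a) = \int_{-\infty}^{\infty} - \frac{3 e^{- a u^{2}}}{2} \, du = - \frac{3 \sqrt{\pi}}{2 \sqrt{a}}.$$

Differentiating under the integral sign brings down a factor of $(-u^2)$:
$$\frac{dJ}{da} = \int_{-\infty}^{\infty} \frac{3 u^{2} e^{- a u^{2}}}{2} \, du = \frac{3 \sqrt{\pi}}{4 a^{\frac{3}{2}}}.$$

Repeating $3$ times in total — each differentiation brings down another $(-u^2)$ — gives
$$\frac{d^{3}J}{da^{3}} = \int_{-\infty}^{\infty} \frac{3 u^{6} e^{- a u^{2}}}{2} \, du = \frac{45 \sqrt{\pi}}{16 a^{\frac{7}{2}}},$$
and the integrand here is $(-1)^{3}$ times the target integrand, so $I = (-1)^{3}\,\frac{d^{3}J}{da^{3}} = - \frac{45 \sqrt{\pi}}{16 a^{\frac{7}{2}}}$.

Setting $a = \frac{5}{2}$:
$$I = - \frac{9 \sqrt{10} \sqrt{\pi}}{250}.$$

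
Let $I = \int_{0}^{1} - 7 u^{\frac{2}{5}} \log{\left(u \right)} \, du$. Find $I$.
$\frac{25}{7}$

Begin with the known integral
$$J(a) = \int_{0}^{1} - 7 u^{a} \, du = - \frac{7}{a + 1}.$$

Differentiating under the integral sign brings down a factor of $\ln u$:
$$\frac{dJ}{da} = \int_{0}^{1} - 7 u^{a} \log{\left(u \right)} \, du = \frac{7}{\left(a + 1\right)^{2}}.$$

The integral on the left is $I$, so $I = \frac{7}{\left(a + 1\right)^{2}}$.

Setting $a = \frac{2}{5}$:
$$I = \frac{25}{7}.$$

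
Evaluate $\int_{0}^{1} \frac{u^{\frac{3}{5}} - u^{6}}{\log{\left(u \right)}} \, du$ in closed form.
$- \log{\left(\frac{35}{8} \right)}$

Introduce a parameter $a$ in the exponent: let $I(a) = \int_{0}^{1} \frac{u^{\frac{3}{5}} - u^{a}}{\log{\left(u \right)}} \, du$.

Since $\dfrac{\partial}{\partial a}\,u^{a} = u^{a} \ln u$, the $\ln u$ in the denominator cancels and
$$\frac{dI}{da} = \int_{0}^{1} -1 u^{a} \, du = -1 \left[\frac{u^{a+1}}{a+1}\right]_0^1 = - \frac{1}{a + 1}.$$

Integrating with respect to $a$ gives $I(a) = - \log{\left(\frac{5 a}{8} + \frac{5}{8} \right)} + C$.

At $a = \frac{3}{5}$ the integrand is identically $0$, so $I(\frac{3}{5}) = 0$. The closed form gives $0$, hence $C = 0$.

Setting $a = 6$:
$$I = - \log{\left(\frac{35}{8} \right)}.$$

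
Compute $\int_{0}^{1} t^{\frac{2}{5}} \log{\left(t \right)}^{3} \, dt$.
$- \frac{3750}{2401}$

Begin with the known integral
$$J(a) = \int_{0}^{1} t^{a} \, dt = \frac{1}{a + 1}.$$

Differentiating under the integral sign brings down a factor of $\ln t$:
$$\frac{dJ}{da} = \int_{0}^{1} t^{a} \log{\left(t \right)} \, dt = - \frac{1}{\left(a + 1\right)^{2}}.$$

Repeating $3$ times in total — each differentiation brings down another $\ln t$ — gives
$$\frac{d^{3}J}{da^{3}} = \int_{0}^{1} t^{a} \log{\left(t \right)}^{3} \, dt = - \frac{6}{\left(a + 1\right)^{4}},$$
and the integrand here is exactly the target integrand, so $I = - \frac{6}{\left(a + 1\right)^{4}}$.

Setting $a = \frac{2}{5}$:
$$I = - \frac{3750}{2401}.$$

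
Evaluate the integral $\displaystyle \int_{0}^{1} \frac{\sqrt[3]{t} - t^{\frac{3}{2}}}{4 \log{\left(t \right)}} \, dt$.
$\log{\left(\frac{30^{\frac{3}{4}}}{15} \right)}$

Introduce a parameter $a$ in the exponent: let $I(a) = \int_{0}^{1} \frac{\sqrt[3]{t} - t^{a}}{4 \log{\left(t \right)}} \, dt$.

Since $\dfrac{\partial}{\partial a}\,t^{a} = t^{a} \ln t$, the $\ln t$ in the denominator cancels and
$$\frac{dI}{da} = \int_{0}^{1} - \frac{1}{4} t^{a} \, dt = - \frac{1}{4} \left[\frac{t^{a+1}}{a+1}\right]_0^1 = - \frac{1}{4 a + 4}.$$

Integrating with respect to $a$ gives $I(a) = - \frac{\log{\left(a + 1 \right)}}{4} - \frac{\log{\left(3 \right)}}{4} + \frac{\log{\left(2 \right)}}{2} + C$.

At $a = \frac{1}{3}$ the integrand is identically $0$, so $I(\frac{1}{3}) = 0$. The closed form gives $0$, hence $C = 0$.

Setting $a = \frac{3}{2}$:
$$I = \log{\left(\frac{30^{\frac{3}{4}}}{15} \right)}.$$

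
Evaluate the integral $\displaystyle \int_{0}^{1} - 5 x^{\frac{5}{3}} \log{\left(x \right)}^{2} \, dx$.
$- \frac{135}{256}$

Consider the simpler parametrised integral
$$J(a) = \int_{0}^{1} - 5 x^{a} \, dx = - \frac{5}{a + 1}.$$

Differentiating under the integral sign brings down a factor of $\ln x$:
$$\frac{dJ}{da} = \int_{0}^{1} - 5 x^{a} \log{\left(x \right)} \, dx = \frac{5}{\left(a + 1\right)^{2}}.$$

Repeating twice in total — each differentiation brings down another $\ln x$ — gives
$$\frac{d^{2}J}{da^{2}} = \int_{0}^{1} - 5 x^{a} \log{\left(x \right)}^{2} \, dx = - \frac{10}{\left(a + 1\right)^{3}},$$
and the integrand here is exactly the target integrand, so $I = - \frac{10}{\left(a + 1\right)^{3}}$.

Setting $a = \frac{5}{3}$:
$$I = - \frac{135}{256}.$$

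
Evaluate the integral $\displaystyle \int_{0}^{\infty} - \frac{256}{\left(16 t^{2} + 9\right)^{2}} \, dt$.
$- \frac{16 \pi}{27}$

Start from the standard arctangent integral
$$J(a) = \int_{0}^{\infty} - \frac{1}{a^{2} + t^{2}} \, dt = - \frac{\pi}{2 a}.$$

Differentiating under the integral sign with respect to $a$,
$$\frac{dJ}{da} = \int_{0}^{\infty} \frac{2 a}{\left(a^{2} + t^{2}\right)^{2}} \, dt = \frac{\pi}{2 a^{2}},$$
so $\int_{0}^{\infty} - \frac{1}{\left(a^{2} + t^{2}\right)^{2}} \, dt = - \frac{\pi}{4 a^{3}}$.

Setting $a = \frac{3}{4}$:
$$I = - \frac{16 \pi}{27}.$$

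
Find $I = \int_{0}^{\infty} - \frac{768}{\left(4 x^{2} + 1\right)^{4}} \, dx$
$- 60 \pi$

Start from the standard arctangent integral
$$J(a) = \int_{0}^{\infty} - \frac{3}{a^{2} + x^{2}} \, dx = - \frac{3 \pi}{2 a}.$$

Differentiating under the integral sign with respect to $a$,
$$\frac{dJ}{da} = \int_{0}^{\infty} \frac{6 a}{\left(a^{2} + x^{2}\right)^{2}} \, dx = \frac{3 \pi}{2 a^{2}},$$
so $\int_{0}^{\infty} - \frac{3}{\left(a^{2} + x^{2}\right)^{2}} \, dx = - \frac{3 \pi}{4 a^{3}}$.

Repeating — each differentiation of $1/(x^2+a^2)^j$ produces $-2ja/(x^2+a^2)^{j+1}$ — and dividing through by $-2ja$ at each step yields, after $3$ differentiations in total,
$$\int_{0}^{\infty} - \frac{3}{\left(a^{2} + x^{2}\right)^{4}} \, dx = - \frac{15 \pi}{32 a^{7}}.$$

Setting $a = \frac{1}{2}$:
$$I = - 60 \pi.$$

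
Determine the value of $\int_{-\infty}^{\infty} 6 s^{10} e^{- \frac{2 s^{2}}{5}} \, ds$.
$\frac{8859375 \sqrt{10} \sqrt{\pi}}{1024}$

Start from the elementary integral
$$J(a) = \int_{-\infty}^{\infty} 6 e^{- a s^{2}} \, ds = \frac{6 \sqrt{\pi}}{\sqrt{a}}.$$

Differentiating under the integral sign brings down a factor of $(-s^2)$:
$$\frac{dJ}{da} = \int_{-\infty}^{\infty} - 6 s^{2} e^{- a s^{2}} \, ds = - \frac{3 \sqrt{\pi}}{a^{\frac{3}{2}}}.$$

Repeating $5$ times in total — each differentiation brings down another $(-s^2)$ — gives
$$\frac{d^{5}J}{da^{5}} = \int_{-\infty}^{\infty} - 6 s^{10} e^{- a s^{2}} \, ds = - \frac{2835 \sqrt{\pi}}{16 a^{\frac{11}{2}}},$$
and the integrand here is $(-1)^{5}$ times the target integrand, so $I = (-1)^{5}\,\frac{d^{5}J}{da^{5}} = \frac{2835 \sqrt{\pi}}{16 a^{\frac{11}{2}}}$.

Setting $a = \frac{2}{5}$:
$$I = \frac{8859375 \sqrt{10} \sqrt{\pi}}{1024}.$$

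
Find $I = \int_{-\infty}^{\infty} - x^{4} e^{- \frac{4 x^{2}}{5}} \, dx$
$- \frac{75 \sqrt{5} \sqrt{\pi}}{128}$

Start from the elementary integral
$$J(a) = \int_{-\infty}^{\infty} - e^{- a x^{2}} \, dx = - \frac{\sqrt{\pi}}{\sqrt{a}}.$$

Differentiating under the integral sign brings down a factor of $(-x^2)$:
$$\frac{dJ}{da} = \int_{-\infty}^{\infty} x^{2} e^{- a x^{2}} \, dx = \frac{\sqrt{\pi}}{2 a^{\frac{3}{2}}}.$$

Repeating twice in total — each differentiation brings down another $(-x^2)$ — gives
$$\frac{d^{2}J}{da^{2}} = \int_{-\infty}^{\infty} - x^{4} e^{- a x^{2}} \, dx = - \frac{3 \sqrt{\pi}}{4 a^{\frac{5}{2}}},$$
and the integrand here is exactly the target integrand, so $I = - \frac{3 \sqrt{\pi}}{4 a^{\frac{5}{2}}}$.

Setting $a = \frac{4}{5}$:
$$I = - \frac{75 \sqrt{5} \sqrt{\pi}}{128}.$$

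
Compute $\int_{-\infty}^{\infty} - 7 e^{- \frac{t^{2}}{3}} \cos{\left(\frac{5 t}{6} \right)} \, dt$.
$- \frac{7 \sqrt{3} \sqrt{\pi}}{e^{\frac{25}{48}}}$

Let $b$ denote the cosine frequency and define $I(b) = \int_{-\infty}^{\infty} - 7 e^{- \frac{t^{2}}{3}} \cos{\left(b t \right)} \, dt$.

Differentiating under the integral sign,
$$I'(b) = \int_{-\infty}^{\infty} 7 t e^{- \frac{t^{2}}{3}} \sin{\left(b t \right)} \, dt.$$

Integrate $\int_{-\infty}^{\infty} t \sin(b t)\, e^{- \frac{t^{2}}{3}}\, dt$ by parts with $u = \sin(b t)$ and $dv = t\, e^{- \frac{t^{2}}{3}}\, dt$, giving $v = - \frac{3 e^{- \frac{t^{2}}{3}}}{2}$. The boundary term vanishes and
$$\int_{-\infty}^{\infty} t \sin(b t)\, e^{- \frac{t^{2}}{3}}\, dt = \frac{3 b}{2} \int_{-\infty}^{\infty} \cos(b t)\, e^{- \frac{t^{2}}{3}}\, dt,$$
so $I'(b) = - \frac{3 b}{2}\, I(b)$.

This is a separable first-order ODE; solving with the initial condition $I(0) = \int_{-\infty}^{\infty} - 7 e^{- \frac{t^{2}}{3}}\,dt = - 7 \sqrt{3} \sqrt{\pi}$ gives
$$I(b) = - 7 \sqrt{3} \sqrt{\pi} e^{- \frac{3 b^{2}}{4}}.$$

Setting $b = \frac{5}{6}$:
$$I = - \frac{7 \sqrt{3} \sqrt{\pi}}{e^{\frac{25}{48}}}.$$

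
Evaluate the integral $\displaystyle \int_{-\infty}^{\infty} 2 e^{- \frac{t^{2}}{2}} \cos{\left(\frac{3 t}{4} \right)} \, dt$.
$\frac{2 \sqrt{2} \sqrt{\pi}}{e^{\frac{9}{32}}}$

Define $I(b) = \int_{-\infty}^{\infty} 2 e^{- \frac{t^{2}}{2}} \cos{\left(b t \right)} \, dt$.

Differentiating under the integral sign,
$$I'(b) = \int_{-\infty}^{\infty} - 2 t e^{- \frac{t^{2}}{2}} \sin{\left(b t \right)} \, dt.$$

Integrate $\int_{-\infty}^{\infty} t \sin(b t)\, e^{- \frac{t^{2}}{2}}\, dt$ by parts with $u = \sin(b t)$ and $dv = t\, e^{- \frac{t^{2}}{2}}\, dt$, giving $v = - e^{- \frac{t^{2}}{2}}$. The boundary term vanishes and
$$\int_{-\infty}^{\infty} t \sin(b t)\, e^{- \frac{t^{2}}{2}}\, dt = b \int_{-\infty}^{\infty} \cos(b t)\, e^{- \frac{t^{2}}{2}}\, dt,$$
so $I'(b) = - b\, I(b)$.

This is a separable first-order ODE; solving with the initial condition $I(0) = \int_{-\infty}^{\infty} 2 e^{- \frac{t^{2}}{2}}\,dt = 2 \sqrt{2} \sqrt{\pi}$ gives
$$I(b) = 2 \sqrt{2} \sqrt{\pi} e^{- \frac{b^{2}}{2}}.$$

Setting $b = \frac{3}{4}$:
$$I = \frac{2 \sqrt{2} \sqrt{\pi}}{e^{\frac{9}{32}}}.$$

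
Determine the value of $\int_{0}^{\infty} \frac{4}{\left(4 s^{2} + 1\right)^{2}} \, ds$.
$\frac{\pi}{2}$

Begin with the known result
$$J(a) = \int_{0}^{\infty} \frac{1}{4 \left(a^{2} + s^{2}\right)} \, ds = \frac{\pi}{8 a}.$$

Differentiating under the integral sign with respect to $a$,
$$\frac{dJ}{da} = \int_{0}^{\infty} - \frac{a}{2 \left(a^{2} + s^{2}\right)^{2}} \, ds = - \frac{\pi}{8 a^{2}},$$
so $\int_{0}^{\infty} \frac{1}{4 \left(a^{2} + s^{2}\right)^{2}} \, ds = \frac{\pi}{16 a^{3}}$.

Setting $a = \frac{1}{2}$:
$$I = \frac{\pi}{2}.$$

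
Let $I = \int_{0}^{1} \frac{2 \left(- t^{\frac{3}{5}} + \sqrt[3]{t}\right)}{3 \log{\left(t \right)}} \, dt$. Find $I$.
$- \frac{2 \log{\left(6 \right)}}{3} + \frac{2 \log{\left(5 \right)}}{3}$

Replace the exponent $\frac{3}{5}$ by a parameter $a$: let $I(a) = \int_{0}^{1} \frac{2 \left(\sqrt[3]{t} - t^{a}\right)}{3 \log{\left(t \right)}} \, dt$.

Since $\dfrac{\partial}{\partial a}\,t^{a} = t^{a} \ln t$, the $\ln t$ in the denominator cancels and
$$\frac{dI}{da} = \int_{0}^{1} - \frac{2}{3} t^{a} \, dt = - \frac{2}{3} \left[\frac{t^{a+1}}{a+1}\right]_0^1 = - \frac{2}{3 a + 3}.$$

Integrating with respect to $a$ gives $I(a) = - \log{\left(\frac{6^{\frac{2}{3}} \left(a + 1\right)^{\frac{2}{3}}}{4} \right)} + C$.

At $a = \frac{1}{3}$ the integrand is identically $0$, so $I(\frac{1}{3}) = 0$. The closed form gives $0$, hence $C = 0$.

Setting $a = \frac{3}{5}$:
$$I = - \frac{2 \log{\left(6 \right)}}{3} + \frac{2 \log{\left(5 \right)}}{3}.$$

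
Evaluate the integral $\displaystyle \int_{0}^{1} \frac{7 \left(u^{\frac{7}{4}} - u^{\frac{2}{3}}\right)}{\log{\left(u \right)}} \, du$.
$\log{\left(\frac{42618442977}{1280000000} \right)}$

Replace the exponent $\frac{7}{4}$ by a parameter $a$: let $I(a) = \int_{0}^{1} \frac{7 \left(- u^{\frac{2}{3}} + u^{a}\right)}{\log{\left(u \right)}} \, du$.

Since $\dfrac{\partial}{\partial a}\,u^{a} = u^{a} \ln u$, the $\ln u$ in the denominator cancels and
$$\frac{dI}{da} = \int_{0}^{1} 7 u^{a} \, du = 7 \left[\frac{u^{a+1}}{a+1}\right]_0^1 = \frac{7}{a + 1}.$$

Integrating with respect to $a$ gives $I(a) = \log{\left(\frac{2187 \left(a + 1\right)^{7}}{78125} \right)} + C$.

At $a = \frac{2}{3}$ the integrand is identically $0$, so $I(\frac{2}{3}) = 0$. The closed form gives $0$, hence $C = 0$.

Setting $a = \frac{7}{4}$:
$$I = \log{\left(\frac{42618442977}{1280000000} \right)}.$$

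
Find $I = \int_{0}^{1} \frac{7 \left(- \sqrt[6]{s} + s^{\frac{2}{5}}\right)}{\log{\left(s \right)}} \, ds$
$\log{\left(\frac{279936}{78125} \right)}$

Introduce a parameter $a$ in the exponent: let $I(a) = \int_{0}^{1} \frac{7 \left(- \sqrt[6]{s} + s^{a}\right)}{\log{\left(s \right)}} \, ds$.

Since $\dfrac{\partial}{\partial a}\,s^{a} = s^{a} \ln s$, the $\ln s$ in the denominator cancels and
$$\frac{dI}{da} = \int_{0}^{1} 7 s^{a} \, ds = 7 \left[\frac{s^{a+1}}{a+1}\right]_0^1 = \frac{7}{a + 1}.$$

Integrating with respect to $a$ gives $I(a) = \log{\left(\frac{279936 \left(a + 1\right)^{7}}{823543} \right)} + C$.

At $a = \frac{1}{6}$ the integrand is identically $0$, so $I(\frac{1}{6}) = 0$. The closed form gives $0$, hence $C = 0$.

Setting $a = \frac{2}{5}$:
$$I = \log{\left(\frac{279936}{78125} \right)}.$$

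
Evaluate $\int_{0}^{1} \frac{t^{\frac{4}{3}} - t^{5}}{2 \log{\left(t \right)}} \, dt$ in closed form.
$\log{\left(\frac{\sqrt{14}}{6} \right)}$

Replace the exponent $\frac{4}{3}$ by a parameter $a$: let $I(a) = \int_{0}^{1} \frac{- t^{5} + t^{a}}{2 \log{\left(t \right)}} \, dt$.

Since $\dfrac{\partial}{\partial a}\,t^{a} = t^{a} \ln t$, the $\ln t$ in the denominator cancels and
$$\frac{dI}{da} = \int_{0}^{1} \frac{1}{2} t^{a} \, dt = \frac{1}{2} \left[\frac{t^{a+1}}{a+1}\right]_0^1 = \frac{1}{2 \left(a + 1\right)}.$$

Integrating with respect to $a$ gives $I(a) = \frac{\log{\left(a + 1 \right)}}{2} - \frac{\log{\left(6 \right)}}{2} + C$.

At $a = 5$ the integrand is identically $0$, so $I(5) = 0$. The closed form gives $0$, hence $C = 0$.

Setting $a = \frac{4}{3}$:
$$I = \log{\left(\frac{\sqrt{14}}{6} \right)}.$$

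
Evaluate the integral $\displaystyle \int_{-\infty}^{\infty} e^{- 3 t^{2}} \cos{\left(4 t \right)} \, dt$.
$\frac{\sqrt{3} \sqrt{\pi}}{3 e^{\frac{4}{3}}}$

Define $I(b) = \int_{-\infty}^{\infty} e^{- 3 t^{2}} \cos{\left(b t \right)} \, dt$.

Differentiating under the integral sign,
$$I'(b) = \int_{-\infty}^{\infty} - t e^{- 3 t^{2}} \sin{\left(b t \right)} \, dt.$$

Integrate $\int_{-\infty}^{\infty} t \sin(b t)\, e^{- 3 t^{2}}\, dt$ by parts with $u = \sin(b t)$ and $dv = t\, e^{- 3 t^{2}}\, dt$, giving $v = - \frac{e^{- 3 t^{2}}}{6}$. The boundary term vanishes and
$$\int_{-\infty}^{\infty} t \sin(b t)\, e^{- 3 t^{2}}\, dt = \frac{b}{6} \int_{-\infty}^{\infty} \cos(b t)\, e^{- 3 t^{2}}\, dt,$$
so $I'(b) = - \frac{b}{6}\, I(b)$.

This is a separable first-order ODE; solving with the initial condition $I(0) = \int_{-\infty}^{\infty} e^{- 3 t^{2}}\,dt = \frac{\sqrt{3} \sqrt{\pi}}{3}$ gives
$$I(b) = \frac{\sqrt{3} \sqrt{\pi} e^{- \frac{b^{2}}{12}}}{3}.$$

Setting $b = 4$:
$$I = \frac{\sqrt{3} \sqrt{\pi}}{3 e^{\frac{4}{3}}}.$$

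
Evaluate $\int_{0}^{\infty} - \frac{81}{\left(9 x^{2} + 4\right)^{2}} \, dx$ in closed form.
$- \frac{27 \pi}{32}$

Begin with the known result
$$J(a) = \int_{0}^{\infty} - \frac{1}{a^{2} + x^{2}} \, dx = - \frac{\pi}{2 a}.$$

Differentiating under the integral sign with respect to $a$,
$$\frac{dJ}{da} = \int_{0}^{\infty} \frac{2 a}{\left(a^{2} + x^{2}\right)^{2}} \, dx = \frac{\pi}{2 a^{2}},$$
so $\int_{0}^{\infty} - \frac{1}{\left(a^{2} + x^{2}\right)^{2}} \, dx = - \frac{\pi}{4 a^{3}}$.

Setting $a = \frac{2}{3}$:
$$I = - \frac{27 \pi}{32}.$$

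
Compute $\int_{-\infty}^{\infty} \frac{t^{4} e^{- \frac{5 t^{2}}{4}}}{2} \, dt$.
$\frac{12 \sqrt{5} \sqrt{\pi}}{125}$

Consider the simpler parametrised integral
$$J(a) = \int_{-\infty}^{\infty} \frac{e^{- a t^{2}}}{2} \, dt = \frac{\sqrt{\pi}}{2 \sqrt{a}}.$$

Differentiating under the integral sign brings down a factor of $(-t^2)$:
$$\frac{dJ}{da} = \int_{-\infty}^{\infty} - \frac{t^{2} e^{- a t^{2}}}{2} \, dt = - \frac{\sqrt{\pi}}{4 a^{\frac{3}{2}}}.$$

Repeating twice in total — each differentiation brings down another $(-t^2)$ — gives
$$\frac{d^{2}J}{da^{2}} = \int_{-\infty}^{\infty} \frac{t^{4} e^{- a t^{2}}}{2} \, dt = \frac{3 \sqrt{\pi}}{8 a^{\frac{5}{2}}},$$
and the integrand here is exactly the target integrand, so $I = \frac{3 \sqrt{\pi}}{8 a^{\frac{5}{2}}}$.

Setting $a = \frac{5}{4}$:
$$I = \frac{12 \sqrt{5} \sqrt{\pi}}{125}.$$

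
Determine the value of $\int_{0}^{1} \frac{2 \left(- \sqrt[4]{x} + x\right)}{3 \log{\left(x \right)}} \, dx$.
$\log{\left(\frac{4 \sqrt[3]{5}}{5} \right)}$

Replace the exponent $\frac{1}{4}$ by a parameter $a$: let $I(a) = \int_{0}^{1} \frac{2 \left(x - x^{a}\right)}{3 \log{\left(x \right)}} \, dx$.

Since $\dfrac{\partial}{\partial a}\,x^{a} = x^{a} \ln x$, the $\ln x$ in the denominator cancels and
$$\frac{dI}{da} = \int_{0}^{1} - \frac{2}{3} x^{a} \, dx = - \frac{2}{3} \left[\frac{x^{a+1}}{a+1}\right]_0^1 = - \frac{2}{3 a + 3}.$$

Integrating with respect to $a$ gives $I(a) = - \frac{2 \log{\left(a + 1 \right)}}{3} + \frac{2 \log{\left(2 \right)}}{3} + C$.

At $a = 1$ the integrand is identically $0$, so $I(1) = 0$. The closed form gives $0$, hence $C = 0$.

Setting $a = \frac{1}{4}$:
$$I = \log{\left(\frac{4 \sqrt[3]{5}}{5} \right)}.$$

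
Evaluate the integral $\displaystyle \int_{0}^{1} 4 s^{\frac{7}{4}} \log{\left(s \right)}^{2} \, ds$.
$\frac{512}{1331}$

Start from the elementary integral
$$J(a) = \int_{0}^{1} 4 s^{a} \, ds = \frac{4}{a + 1}.$$

Differentiating under the integral sign brings down a factor of $\ln s$:
$$\frac{dJ}{da} = \int_{0}^{1} 4 s^{a} \log{\left(s \right)} \, ds = - \frac{4}{\left(a + 1\right)^{2}}.$$

Repeating twice in total — each differentiation brings down another $\ln s$ — gives
$$\frac{d^{2}J}{da^{2}} = \int_{0}^{1} 4 s^{a} \log{\left(s \right)}^{2} \, ds = \frac{8}{\left(a + 1\right)^{3}},$$
and the integrand here is exactly the target integrand, so $I = \frac{8}{\left(a + 1\right)^{3}}$.

Setting $a = \frac{7}{4}$:
$$I = \frac{512}{1331}.$$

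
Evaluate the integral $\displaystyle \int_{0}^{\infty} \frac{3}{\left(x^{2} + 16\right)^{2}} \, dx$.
$\frac{3 \pi}{256}$

Start from the standard arctangent integral
$$J(a) = \int_{0}^{\infty} \frac{3}{a^{2} + x^{2}} \, dx = \frac{3 \pi}{2 a}.$$

Differentiating under the integral sign with respect to $a$,
$$\frac{dJ}{da} = \int_{0}^{\infty} - \frac{6 a}{\left(a^{2} + x^{2}\right)^{2}} \, dx = - \frac{3 \pi}{2 a^{2}},$$
so $\int_{0}^{\infty} \frac{3}{\left(a^{2} + x^{2}\right)^{2}} \, dx = \frac{3 \pi}{4 a^{3}}$.

Setting $a = 4$:
$$I = \frac{3 \pi}{256}.$$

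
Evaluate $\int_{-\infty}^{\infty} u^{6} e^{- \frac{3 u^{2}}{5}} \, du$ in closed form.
$\frac{625 \sqrt{15} \sqrt{\pi}}{216}$

Consider the simpler parametrised integral
$$J(a) = \int_{-\infty}^{\infty} e^{- a u^{2}} \, du = \frac{\sqrt{\pi}}{\sqrt{a}}.$$

Differentiating under the integral sign brings down a factor of $(-u^2)$:
$$\frac{dJ}{da} = \int_{-\infty}^{\infty} - u^{2} e^{- a u^{2}} \, du = - \frac{\sqrt{\pi}}{2 a^{\frac{3}{2}}}.$$

Repeating $3$ times in total — each differentiation brings down another $(-u^2)$ — gives
$$\frac{d^{3}J}{da^{3}} = \int_{-\infty}^{\infty} - u^{6} e^{- a u^{2}} \, du = - \frac{15 \sqrt{\pi}}{8 a^{\frac{7}{2}}},$$
and the integrand here is $(-1)^{3}$ times the target integrand, so $I = (-1)^{3}\,\frac{d^{3}J}{da^{3}} = \frac{15 \sqrt{\pi}}{8 a^{\frac{7}{2}}}$.

Setting $a = \frac{3}{5}$:
$$I = \frac{625 \sqrt{15} \sqrt{\pi}}{216}.$$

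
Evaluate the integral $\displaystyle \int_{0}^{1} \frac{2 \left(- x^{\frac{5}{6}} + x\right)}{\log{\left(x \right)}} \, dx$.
$\log{\left(\frac{144}{121} \right)}$

Replace the exponent $1$ by a parameter $a$: let $I(a) = \int_{0}^{1} \frac{2 \left(- x^{\frac{5}{6}} + x^{a}\right)}{\log{\left(x \right)}} \, dx$.

Since $\dfrac{\partial}{\partial a}\,x^{a} = x^{a} \ln x$, the $\ln x$ in the denominator cancels and
$$\frac{dI}{da} = \int_{0}^{1} 2 x^{a} \, dx = 2 \left[\frac{x^{a+1}}{a+1}\right]_0^1 = \frac{2}{a + 1}.$$

Integrating with respect to $a$ gives $I(a) = \log{\left(\frac{36 \left(a + 1\right)^{2}}{121} \right)} + C$.

At $a = \frac{5}{6}$ the integrand is identically $0$, so $I(\frac{5}{6}) = 0$. The closed form gives $0$, hence $C = 0$.

Setting $a = 1$:
$$I = \log{\left(\frac{144}{121} \right)}.$$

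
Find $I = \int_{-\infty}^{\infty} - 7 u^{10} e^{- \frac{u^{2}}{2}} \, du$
$- 6615 \sqrt{2} \sqrt{\pi}$

Begin with the known integral
$$J(a) = \int_{-\infty}^{\infty} - 7 e^{- a u^{2}} \, du = - \frac{7 \sqrt{\pi}}{\sqrt{a}}.$$

Differentiating under the integral sign brings down a factor of $(-u^2)$:
$$\frac{dJ}{da} = \int_{-\infty}^{\infty} 7 u^{2} e^{- a u^{2}} \, du = \frac{7 \sqrt{\pi}}{2 a^{\frac{3}{2}}}.$$

Repeating $5$ times in total — each differentiation brings down another $(-u^2)$ — gives
$$\frac{d^{5}J}{da^{5}} = \int_{-\infty}^{\infty} 7 u^{10} e^{- a u^{2}} \, du = \frac{6615 \sqrt{\pi}}{32 a^{\frac{11}{2}}},$$
and the integrand here is $(-1)^{5}$ times the target integrand, so $I = (-1)^{5}\,\frac{d^{5}J}{da^{5}} = - \frac{6615 \sqrt{\pi}}{32 a^{\frac{11}{2}}}$.

Setting $a = \frac{1}{2}$:
$$I = - 6615 \sqrt{2} \sqrt{\pi}.$$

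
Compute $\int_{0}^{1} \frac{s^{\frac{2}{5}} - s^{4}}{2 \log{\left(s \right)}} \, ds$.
$- \log{\left(5 \right)} + \frac{\log{\left(7 \right)}}{2}$

Replace the exponent $\frac{2}{5}$ by a parameter $a$: let $I(a) = \int_{0}^{1} \frac{- s^{4} + s^{a}}{2 \log{\left(s \right)}} \, ds$.

Since $\dfrac{\partial}{\partial a}\,s^{a} = s^{a} \ln s$, the $\ln s$ in the denominator cancels and
$$\frac{dI}{da} = \int_{0}^{1} \frac{1}{2} s^{a} \, ds = \frac{1}{2} \left[\frac{s^{a+1}}{a+1}\right]_0^1 = \frac{1}{2 \left(a + 1\right)}.$$

Integrating with respect to $a$ gives $I(a) = \frac{\log{\left(a + 1 \right)}}{2} - \frac{\log{\left(5 \right)}}{2} + C$.

At $a = 4$ the integrand is identically $0$, so $I(4) = 0$. The closed form gives $0$, hence $C = 0$.

Setting $a = \frac{2}{5}$:
$$I = - \log{\left(5 \right)} + \frac{\log{\left(7 \right)}}{2}.$$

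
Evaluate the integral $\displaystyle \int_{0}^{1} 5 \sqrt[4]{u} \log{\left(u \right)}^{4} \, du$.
$\frac{24576}{625}$

Begin with the known integral
$$J(a) = \int_{0}^{1} 5 u^{a} \, du = \frac{5}{a + 1}.$$

Differentiating under the integral sign brings down a factor of $\ln u$:
$$\frac{dJ}{da} = \int_{0}^{1} 5 u^{a} \log{\left(u \right)} \, du = - \frac{5}{\left(a + 1\right)^{2}}.$$

Repeating $4$ times in total — each differentiation brings down another $\ln u$ — gives
$$\frac{d^{4}J}{da^{4}} = \int_{0}^{1} 5 u^{a} \log{\left(u \right)}^{4} \, du = \frac{120}{\left(a + 1\right)^{5}},$$
and the integrand here is exactly the target integrand, so $I = \frac{120}{\left(a + 1\right)^{5}}$.

Setting $a = \frac{1}{4}$:
$$I = \frac{24576}{625}.$$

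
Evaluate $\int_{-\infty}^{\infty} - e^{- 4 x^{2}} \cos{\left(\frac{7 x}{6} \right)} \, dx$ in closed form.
$- \frac{\sqrt{\pi}}{2 e^{\frac{49}{576}}}$

Let $b$ denote the cosine frequency and define $I(b) = \int_{-\infty}^{\infty} - e^{- 4 x^{2}} \cos{\left(b x \right)} \, dx$.

Differentiating under the integral sign,
$$I'(b) = \int_{-\infty}^{\infty} x e^{- 4 x^{2}} \sin{\left(b x \right)} \, dx.$$

Integrate $\int_{-\infty}^{\infty} x \sin(b x)\, e^{- 4 x^{2}}\, dx$ by parts with $u = \sin(b x)$ and $dv = x\, e^{- 4 x^{2}}\, dx$, giving $v = - \frac{e^{- 4 x^{2}}}{8}$. The boundary term vanishes and
$$\int_{-\infty}^{\infty} x \sin(b x)\, e^{- 4 x^{2}}\, dx = \frac{b}{8} \int_{-\infty}^{\infty} \cos(b x)\, e^{- 4 x^{2}}\, dx,$$
so $I'(b) = - \frac{b}{8}\, I(b)$.

This is a separable first-order ODE; solving with the initial condition $I(0) = \int_{-\infty}^{\infty} - e^{- 4 x^{2}}\,dx = - \frac{\sqrt{\pi}}{2}$ gives
$$I(b) = - \frac{\sqrt{\pi} e^{- \frac{b^{2}}{16}}}{2}.$$

Setting $b = \frac{7}{6}$:
$$I = - \frac{\sqrt{\pi}}{2 e^{\frac{49}{576}}}.$$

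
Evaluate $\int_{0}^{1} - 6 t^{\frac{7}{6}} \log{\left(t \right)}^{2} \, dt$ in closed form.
$- \frac{2592}{2197}$

Start from the elementary integral
$$J(a) = \int_{0}^{1} - 6 t^{a} \, dt = - \frac{6}{a + 1}.$$

Differentiating under the integral sign brings down a factor of $\ln t$:
$$\frac{dJ}{da} = \int_{0}^{1} - 6 t^{a} \log{\left(t \right)} \, dt = \frac{6}{\left(a + 1\right)^{2}}.$$

Repeating twice in total — each differentiation brings down another $\ln t$ — gives
$$\frac{d^{2}J}{da^{2}} = \int_{0}^{1} - 6 t^{a} \log{\left(t \right)}^{2} \, dt = - \frac{12}{\left(a + 1\right)^{3}},$$
and the integrand here is exactly the target integrand, so $I = - \frac{12}{\left(a + 1\right)^{3}}$.

Setting $a = \frac{7}{6}$:
$$I = - \frac{2592}{2197}.$$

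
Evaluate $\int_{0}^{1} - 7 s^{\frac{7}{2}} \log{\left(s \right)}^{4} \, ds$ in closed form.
$- \frac{1792}{19683}$

Start from the elementary integral
$$J(a) = \int_{0}^{1} - 7 s^{a} \, ds = - \frac{7}{a + 1}.$$

Differentiating under the integral sign brings down a factor of $\ln s$:
$$\frac{dJ}{da} = \int_{0}^{1} - 7 s^{a} \log{\left(s \right)} \, ds = \frac{7}{\left(a + 1\right)^{2}}.$$

Repeating $4$ times in total — each differentiation brings down another $\ln s$ — gives
$$\frac{d^{4}J}{da^{4}} = \int_{0}^{1} - 7 s^{a} \log{\left(s \right)}^{4} \, ds = - \frac{168}{\left(a + 1\right)^{5}},$$
and the integrand here is exactly the target integrand, so $I = - \frac{168}{\left(a + 1\right)^{5}}$.

Setting $a = \frac{7}{2}$:
$$I = - \frac{1792}{19683}.$$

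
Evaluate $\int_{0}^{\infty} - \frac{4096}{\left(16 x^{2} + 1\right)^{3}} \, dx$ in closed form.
$- 192 \pi$

Start from the standard arctangent integral
$$J(a) = \int_{0}^{\infty} - \frac{1}{a^{2} + x^{2}} \, dx = - \frac{\pi}{2 a}.$$

Differentiating under the integral sign with respect to $a$,
$$\frac{dJ}{da} = \int_{0}^{\infty} \frac{2 a}{\left(a^{2} + x^{2}\right)^{2}} \, dx = \frac{\pi}{2 a^{2}},$$
so $\int_{0}^{\infty} - \frac{1}{\left(a^{2} + x^{2}\right)^{2}} \, dx = - \frac{\pi}{4 a^{3}}$.

Repeating — each differentiation of $1/(x^2+a^2)^j$ produces $-2ja/(x^2+a^2)^{j+1}$ — and dividing through by $-2ja$ at each step yields, after $2$ differentiations in total,
$$\int_{0}^{\infty} - \frac{1}{\left(a^{2} + x^{2}\right)^{3}} \, dx = - \frac{3 \pi}{16 a^{5}}.$$

Setting $a = \frac{1}{4}$:
$$I = - 192 \pi.$$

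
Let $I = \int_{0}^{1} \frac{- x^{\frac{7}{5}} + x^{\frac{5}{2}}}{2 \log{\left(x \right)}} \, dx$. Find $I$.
$- \log{\left(12 \right)} + \frac{\log{\left(210 \right)}}{2}$

Replace the exponent $\frac{5}{2}$ by a parameter $a$: let $I(a) = \int_{0}^{1} \frac{- x^{\frac{7}{5}} + x^{a}}{2 \log{\left(x \right)}} \, dx$.

Since $\dfrac{\partial}{\partial a}\,x^{a} = x^{a} \ln x$, the $\ln x$ in the denominator cancels and
$$\frac{dI}{da} = \int_{0}^{1} \frac{1}{2} x^{a} \, dx = \frac{1}{2} \left[\frac{x^{a+1}}{a+1}\right]_0^1 = \frac{1}{2 \left(a + 1\right)}.$$

Integrating with respect to $a$ gives $I(a) = \log{\left(\frac{\sqrt{15} \sqrt{a + 1}}{6} \right)} + C$.

At $a = \frac{7}{5}$ the integrand is identically $0$, so $I(\frac{7}{5}) = 0$. The closed form gives $0$, hence $C = 0$.

Setting $a = \frac{5}{2}$:
$$I = - \log{\left(12 \right)} + \frac{\log{\left(210 \right)}}{2}.$$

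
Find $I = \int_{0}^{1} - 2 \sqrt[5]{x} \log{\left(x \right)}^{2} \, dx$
$- \frac{125}{54}$

Start from the elementary integral
$$J(a) = \int_{0}^{1} - 2 x^{a} \, dx = - \frac{2}{a + 1}.$$

Differentiating under the integral sign brings down a factor of $\ln x$:
$$\frac{dJ}{da} = \int_{0}^{1} - 2 x^{a} \log{\left(x \right)} \, dx = \frac{2}{\left(a + 1\right)^{2}}.$$

Repeating twice in total — each differentiation brings down another $\ln x$ — gives
$$\frac{d^{2}J}{da^{2}} = \int_{0}^{1} - 2 x^{a} \log{\left(x \right)}^{2} \, dx = - \frac{4}{\left(a + 1\right)^{3}},$$
and the integrand here is exactly the target integrand, so $I = - \frac{4}{\left(a + 1\right)^{3}}$.

Setting $a = \frac{1}{5}$:
$$I = - \frac{125}{54}.$$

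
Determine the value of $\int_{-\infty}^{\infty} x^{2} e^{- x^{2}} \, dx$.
$\frac{\sqrt{\pi}}{2}$

Start from the elementary integral
$$J(a) = \int_{-\infty}^{\infty} e^{- a x^{2}} \, dx = \frac{\sqrt{\pi}}{\sqrt{a}}.$$

Differentiating under the integral sign brings down a factor of $(-x^2)$:
$$\frac{dJ}{da} = \int_{-\infty}^{\infty} - x^{2} e^{- a x^{2}} \, dx = - \frac{\sqrt{\pi}}{2 a^{\frac{3}{2}}}.$$

The integral on the left is $-I$, so $I = \frac{\sqrt{\pi}}{2 a^{\frac{3}{2}}}$.

Setting $a = 1$:
$$I = \frac{\sqrt{\pi}}{2}.$$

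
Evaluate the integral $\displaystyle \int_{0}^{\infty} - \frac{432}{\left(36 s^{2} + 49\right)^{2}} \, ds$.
$- \frac{18 \pi}{343}$

Start from the standard arctangent integral
$$J(a) = \int_{0}^{\infty} - \frac{1}{3 \left(a^{2} + s^{2}\right)} \, ds = - \frac{\pi}{6 a}.$$

Differentiating under the integral sign with respect to $a$,
$$\frac{dJ}{da} = \int_{0}^{\infty} \frac{2 a}{3 \left(a^{2} + s^{2}\right)^{2}} \, ds = \frac{\pi}{6 a^{2}},$$
so $\int_{0}^{\infty} - \frac{1}{3 \left(a^{2} + s^{2}\right)^{2}} \, ds = - \frac{\pi}{12 a^{3}}$.

Setting $a = \frac{7}{6}$:
$$I = - \frac{18 \pi}{343}.$$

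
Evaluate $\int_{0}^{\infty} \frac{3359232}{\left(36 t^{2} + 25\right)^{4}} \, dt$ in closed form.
$\frac{17496 \pi}{15625}$

Start from the standard arctangent integral
$$J(a) = \int_{0}^{\infty} \frac{2}{a^{2} + t^{2}} \, dt = \frac{\pi}{a}.$$

Differentiating under the integral sign with respect to $a$,
$$\frac{dJ}{da} = \int_{0}^{\infty} - \frac{4 a}{\left(a^{2} + t^{2}\right)^{2}} \, dt = - \frac{\pi}{a^{2}},$$
so $\int_{0}^{\infty} \frac{2}{\left(a^{2} + t^{2}\right)^{2}} \, dt = \frac{\pi}{2 a^{3}}$.

Repeating — each differentiation of $1/(t^2+a^2)^j$ produces $-2ja/(t^2+a^2)^{j+1}$ — and dividing through by $-2ja$ at each step yields, after $3$ differentiations in total,
$$\int_{0}^{\infty} \frac{2}{\left(a^{2} + t^{2}\right)^{4}} \, dt = \frac{5 \pi}{16 a^{7}}.$$

Setting $a = \frac{5}{6}$:
$$I = \frac{17496 \pi}{15625}.$$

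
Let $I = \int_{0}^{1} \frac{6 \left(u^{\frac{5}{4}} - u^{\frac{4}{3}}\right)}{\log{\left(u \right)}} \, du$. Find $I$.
$\log{\left(\frac{387420489}{481890304} \right)}$

Introduce a parameter $a$ in the exponent: let $I(a) = \int_{0}^{1} \frac{6 \left(- u^{\frac{4}{3}} + u^{a}\right)}{\log{\left(u \right)}} \, du$.

Since $\dfrac{\partial}{\partial a}\,u^{a} = u^{a} \ln u$, the $\ln u$ in the denominator cancels and
$$\frac{dI}{da} = \int_{0}^{1} 6 u^{a} \, du = 6 \left[\frac{u^{a+1}}{a+1}\right]_0^1 = \frac{6}{a + 1}.$$

Integrating with respect to $a$ gives $I(a) = \log{\left(\frac{729 \left(a + 1\right)^{6}}{117649} \right)} + C$.

At $a = \frac{4}{3}$ the integrand is identically $0$, so $I(\frac{4}{3}) = 0$. The closed form gives $0$, hence $C = 0$.

Setting $a = \frac{5}{4}$:
$$I = \log{\left(\frac{387420489}{481890304} \right)}.$$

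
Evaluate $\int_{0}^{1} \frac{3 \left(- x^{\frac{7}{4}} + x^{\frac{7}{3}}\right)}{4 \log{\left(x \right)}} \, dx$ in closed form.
$\log{\left(\frac{4 \sqrt[4]{8250}}{33} \right)}$

Introduce a parameter $a$ in the exponent: let $I(a) = \int_{0}^{1} \frac{3 \left(x^{\frac{7}{3}} - x^{a}\right)}{4 \log{\left(x \right)}} \, dx$.

Since $\dfrac{\partial}{\partial a}\,x^{a} = x^{a} \ln x$, the $\ln x$ in the denominator cancels and
$$\frac{dI}{da} = \int_{0}^{1} - \frac{3}{4} x^{a} \, dx = - \frac{3}{4} \left[\frac{x^{a+1}}{a+1}\right]_0^1 = - \frac{3}{4 a + 4}.$$

Integrating with respect to $a$ gives $I(a) = - \frac{3 \log{\left(a + 1 \right)}}{4} - \frac{3 \log{\left(3 \right)}}{4} + \frac{3 \log{\left(10 \right)}}{4} + C$.

At $a = \frac{7}{3}$ the integrand is identically $0$, so $I(\frac{7}{3}) = 0$. The closed form gives $0$, hence $C = 0$.

Setting $a = \frac{7}{4}$:
$$I = \log{\left(\frac{4 \sqrt[4]{8250}}{33} \right)}.$$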